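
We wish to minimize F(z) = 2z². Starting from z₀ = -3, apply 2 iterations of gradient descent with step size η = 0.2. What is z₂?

-0.12

F′(z) = 4z
z₁ = -3 − 0.2·(-12) = -0.6
z₂ = -0.6 − 0.2·(-2.4) = -0.12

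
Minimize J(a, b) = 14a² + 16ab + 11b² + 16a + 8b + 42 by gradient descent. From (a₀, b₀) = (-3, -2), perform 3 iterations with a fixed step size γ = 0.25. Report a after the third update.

∇J = (28a + 16b + 16, 16a + 22b + 8)
(a₁, b₁) = (-3, -2) − 0.25·(-100, -84) = (22, 19)
(a₂, b₂) = (22, 19) − 0.25·(936, 778) = (-212, -175.5)
(a₃, b₃) = (-212, -175.5) − 0.25·(-8728, -7245) = (1970, 1635.75)
a = 1970

1970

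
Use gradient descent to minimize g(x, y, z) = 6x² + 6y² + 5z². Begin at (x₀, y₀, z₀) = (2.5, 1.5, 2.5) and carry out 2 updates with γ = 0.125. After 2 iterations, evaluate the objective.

∇g = (12x, 12y, 10z)
(x₁, y₁, z₁) = (2.5, 1.5, 2.5) − 0.125·(30, 18, 25) = (-1.25, -0.75, -0.625)
(x₂, y₂, z₂) = (-1.25, -0.75, -0.625) − 0.125·(-15, -9, -6.25) = (0.625, 0.375, 0.15625)
g(0.625, 0.375, 0.15625) = 3.3095703125

3.3095703125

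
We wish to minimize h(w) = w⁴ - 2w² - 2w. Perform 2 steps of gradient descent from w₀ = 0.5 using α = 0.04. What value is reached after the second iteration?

0.78045696

h′(w) = 4w³ - 4w - 2
w₁ = 0.5 − 0.04·(-3.5) = 0.64
w₂ = 0.64 − 0.04·(-3.511424) = 0.78045696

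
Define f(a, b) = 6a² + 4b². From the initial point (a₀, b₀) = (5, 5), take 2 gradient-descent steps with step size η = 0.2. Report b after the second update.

∇f = (12a, 8b)
Step 1: at (5, 5), ∇f = (60, 40) → (5, 5) − 0.2·(60, 40) = (-7, -3)
Step 2: at (-7, -3), ∇f = (-84, -24) → (-7, -3) − 0.2·(-84, -24) = (9.8, 1.8)
b = 1.8

1.8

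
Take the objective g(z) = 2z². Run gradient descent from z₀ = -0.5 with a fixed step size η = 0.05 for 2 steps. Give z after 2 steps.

-0.32

g′(z) = 4z
z₁ = -0.5 − 0.05·(-2) = -0.4
z₂ = -0.4 − 0.05·(-1.6) = -0.32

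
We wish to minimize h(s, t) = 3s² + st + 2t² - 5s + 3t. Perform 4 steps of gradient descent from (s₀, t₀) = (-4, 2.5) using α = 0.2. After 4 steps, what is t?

-0.9776

∇h = (6s + t - 5, s + 4t + 3)
Step 1: at (-4, 2.5), ∇h = (-26.5, 9) → (-4, 2.5) − 0.2·(-26.5, 9) = (1.3, 0.7)
Step 2: at (1.3, 0.7), ∇h = (3.5, 7.1) → (1.3, 0.7) − 0.2·(3.5, 7.1) = (0.6, -0.72)
Step 3: at (0.6, -0.72), ∇h = (-2.12, 0.72) → (0.6, -0.72) − 0.2·(-2.12, 0.72) = (1.024, -0.864)
Step 4: at (1.024, -0.864), ∇h = (0.28, 0.568) → (1.024, -0.864) − 0.2·(0.28, 0.568) = (0.968, -0.9776)
t = -0.9776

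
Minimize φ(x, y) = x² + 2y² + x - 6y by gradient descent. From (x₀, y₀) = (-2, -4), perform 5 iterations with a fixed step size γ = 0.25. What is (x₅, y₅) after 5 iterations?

∇φ = (2x + 1, 4y - 6)
(x₁, y₁) = (-2, -4) − 0.25·(-3, -22) = (-1.25, 1.5)
(x₂, y₂) = (-1.25, 1.5) − 0.25·(-1.5, 0) = (-0.875, 1.5)
(x₃, y₃) = (-0.875, 1.5) − 0.25·(-0.75, 0) = (-0.6875, 1.5)
(x₄, y₄) = (-0.6875, 1.5) − 0.25·(-0.375, 0) = (-0.59375, 1.5)
(x₅, y₅) = (-0.59375, 1.5) − 0.25·(-0.1875, 0) = (-0.546875, 1.5)

(-0.546875, 1.5)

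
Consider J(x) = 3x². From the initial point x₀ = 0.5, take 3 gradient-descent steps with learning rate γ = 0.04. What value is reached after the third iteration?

0.219488

J′(x) = 6x
x₁ = 0.5 − 0.04·3 = 0.38
x₂ = 0.38 − 0.04·2.28 = 0.2888
x₃ = 0.2888 − 0.04·1.7328 = 0.219488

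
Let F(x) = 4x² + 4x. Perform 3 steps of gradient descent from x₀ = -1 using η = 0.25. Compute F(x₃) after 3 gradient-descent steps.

0

F′(x) = 8x + 4
Step 1: F′(-1) = -4; x₁ = -1 − 0.25·(-4) = 0
Step 2: F′(0) = 4; x₂ = 0 − 0.25·4 = -1
Step 3: F′(-1) = -4; x₃ = -1 − 0.25·(-4) = 0
F(0) = 0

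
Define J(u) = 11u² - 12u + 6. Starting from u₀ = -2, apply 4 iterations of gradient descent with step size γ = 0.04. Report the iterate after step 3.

0.541056

J′(u) = 22u - 12
Step 1: J′(-2) = -56; u₁ = -2 − 0.04·(-56) = 0.24
Step 2: J′(0.24) = -6.72; u₂ = 0.24 − 0.04·(-6.72) = 0.5088
Step 3: J′(0.5088) = -0.8064; u₃ = 0.5088 − 0.04·(-0.8064) = 0.541056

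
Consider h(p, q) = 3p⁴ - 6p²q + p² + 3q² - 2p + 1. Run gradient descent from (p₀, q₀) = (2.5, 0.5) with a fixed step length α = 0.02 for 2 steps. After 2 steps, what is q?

1.169612

∇h = (12p³ - 12pq + 2p - 2, -6p² + 6q)
Step 1: at (2.5, 0.5), ∇h = (175.5, -34.5) → (2.5, 0.5) − 0.02·(175.5, -34.5) = (-1.01, 1.19)
Step 2: at (-1.01, 1.19), ∇h = (-1.960812, 1.0194) → (-1.01, 1.19) − 0.02·(-1.960812, 1.0194) = (-0.97078376, 1.169612)
q = 1.169612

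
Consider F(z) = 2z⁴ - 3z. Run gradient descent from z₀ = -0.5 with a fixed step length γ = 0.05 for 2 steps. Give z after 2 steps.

F′(z) = 8z³ - 3
z₁ = -0.5 − 0.05·(-4) = -0.3
z₂ = -0.3 − 0.05·(-3.216) = -0.1392

-0.1392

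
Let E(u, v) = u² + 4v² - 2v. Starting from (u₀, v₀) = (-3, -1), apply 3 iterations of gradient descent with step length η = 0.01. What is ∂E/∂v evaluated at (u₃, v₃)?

-7.78688

∇E = (2u, 8v - 2)
(u₁, v₁) = (-3, -1) − 0.01·(-6, -10) = (-2.94, -0.9)
(u₂, v₂) = (-2.94, -0.9) − 0.01·(-5.88, -9.2) = (-2.8812, -0.808)
(u₃, v₃) = (-2.8812, -0.808) − 0.01·(-5.7624, -8.464) = (-2.823576, -0.72336)
∂E/∂v at (-2.823576, -0.72336) = -7.78688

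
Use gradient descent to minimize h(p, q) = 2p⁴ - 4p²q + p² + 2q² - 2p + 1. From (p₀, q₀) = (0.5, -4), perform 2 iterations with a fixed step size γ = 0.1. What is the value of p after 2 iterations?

2.4088

∇h = (8p³ - 8pq + 2p - 2, -4p² + 4q)
Step 1: at (0.5, -4), ∇h = (16, -17) → (0.5, -4) − 0.1·(16, -17) = (-1.1, -2.3)
Step 2: at (-1.1, -2.3), ∇h = (-35.088, -14.04) → (-1.1, -2.3) − 0.1·(-35.088, -14.04) = (2.4088, -0.896)
p = 2.4088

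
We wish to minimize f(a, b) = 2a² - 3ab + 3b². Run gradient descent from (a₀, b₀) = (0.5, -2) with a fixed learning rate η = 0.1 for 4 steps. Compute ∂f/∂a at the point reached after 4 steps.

∇f = (4a - 3b, -3a + 6b)
Step 1: at (0.5, -2), ∇f = (8, -13.5) → (0.5, -2) − 0.1·(8, -13.5) = (-0.3, -0.65)
Step 2: at (-0.3, -0.65), ∇f = (0.75, -3) → (-0.3, -0.65) − 0.1·(0.75, -3) = (-0.375, -0.35)
Step 3: at (-0.375, -0.35), ∇f = (-0.45, -0.975) → (-0.375, -0.35) − 0.1·(-0.45, -0.975) = (-0.33, -0.2525)
Step 4: at (-0.33, -0.2525), ∇f = (-0.5625, -0.525) → (-0.33, -0.2525) − 0.1·(-0.5625, -0.525) = (-0.27375, -0.2)
∂f/∂a at (-0.27375, -0.2) = -0.495

-0.495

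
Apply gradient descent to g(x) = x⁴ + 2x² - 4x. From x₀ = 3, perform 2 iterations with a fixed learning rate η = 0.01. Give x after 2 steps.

1.55721984

g′(x) = 4x³ + 4x - 4
x₁ = 3 − 0.01·116 = 1.84
x₂ = 1.84 − 0.01·28.278016 = 1.55721984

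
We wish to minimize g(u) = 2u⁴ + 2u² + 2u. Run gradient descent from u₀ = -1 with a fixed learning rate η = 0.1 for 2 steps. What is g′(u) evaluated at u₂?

1.136

g′(u) = 8u³ + 4u + 2
Step 1: g′(-1) = -10; u₁ = -1 − 0.1·(-10) = 0
Step 2: g′(0) = 2; u₂ = 0 − 0.1·2 = -0.2
g′(u) at (-0.2) = 1.136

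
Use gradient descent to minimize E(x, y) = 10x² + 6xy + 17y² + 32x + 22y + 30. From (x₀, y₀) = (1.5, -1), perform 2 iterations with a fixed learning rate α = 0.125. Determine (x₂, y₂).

∇E = (20x + 6y + 32, 6x + 34y + 22)
(x₁, y₁) = (1.5, -1) − 0.125·(56, -3) = (-5.5, -0.625)
(x₂, y₂) = (-5.5, -0.625) − 0.125·(-81.75, -32.25) = (4.71875, 3.40625)

(4.71875, 3.40625)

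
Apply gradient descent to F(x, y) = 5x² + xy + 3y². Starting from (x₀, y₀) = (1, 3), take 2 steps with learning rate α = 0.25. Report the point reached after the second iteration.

(3.8125, 1.4375)

∇F = (10x + y, x + 6y)
Step 1: at (1, 3), ∇F = (13, 19) → (1, 3) − 0.25·(13, 19) = (-2.25, -1.75)
Step 2: at (-2.25, -1.75), ∇F = (-24.25, -12.75) → (-2.25, -1.75) − 0.25·(-24.25, -12.75) = (3.8125, 1.4375)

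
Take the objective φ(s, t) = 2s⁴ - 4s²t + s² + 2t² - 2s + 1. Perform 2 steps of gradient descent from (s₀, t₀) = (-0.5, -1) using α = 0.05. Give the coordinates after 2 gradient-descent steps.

∇φ = (8s³ - 8st + 2s - 2, -4s² + 4t)
(s₁, t₁) = (-0.5, -1) − 0.05·(-8, -5) = (-0.1, -0.75)
(s₂, t₂) = (-0.1, -0.75) − 0.05·(-2.808, -3.04) = (0.0404, -0.598)

(0.0404, -0.598)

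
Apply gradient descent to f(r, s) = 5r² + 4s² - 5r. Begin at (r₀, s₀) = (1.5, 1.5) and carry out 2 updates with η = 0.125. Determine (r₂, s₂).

∇f = (10r - 5, 8s)
Step 1: at (1.5, 1.5), ∇f = (10, 12) → (1.5, 1.5) − 0.125·(10, 12) = (0.25, 0)
Step 2: at (0.25, 0), ∇f = (-2.5, 0) → (0.25, 0) − 0.125·(-2.5, 0) = (0.5625, 0)

(0.5625, 0)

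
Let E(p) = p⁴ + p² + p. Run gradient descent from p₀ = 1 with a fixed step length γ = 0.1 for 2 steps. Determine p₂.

0.1292

E′(p) = 4p³ + 2p + 1
p₁ = 1 − 0.1·7 = 0.3
p₂ = 0.3 − 0.1·1.708 = 0.1292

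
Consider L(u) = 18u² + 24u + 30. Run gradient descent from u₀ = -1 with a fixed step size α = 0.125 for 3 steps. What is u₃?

13.625

L′(u) = 36u + 24
u₁ = -1 − 0.125·(-12) = 0.5
u₂ = 0.5 − 0.125·42 = -4.75
u₃ = -4.75 − 0.125·(-147) = 13.625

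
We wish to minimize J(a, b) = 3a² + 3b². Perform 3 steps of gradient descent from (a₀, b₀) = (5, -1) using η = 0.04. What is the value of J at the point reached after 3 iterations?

15.030594428928

∇J = (6a, 6b)
Step 1: at (5, -1), ∇J = (30, -6) → (5, -1) − 0.04·(30, -6) = (3.8, -0.76)
Step 2: at (3.8, -0.76), ∇J = (22.8, -4.56) → (3.8, -0.76) − 0.04·(22.8, -4.56) = (2.888, -0.5776)
Step 3: at (2.888, -0.5776), ∇J = (17.328, -3.4656) → (2.888, -0.5776) − 0.04·(17.328, -3.4656) = (2.19488, -0.438976)
J(2.19488, -0.438976) = 15.030594428928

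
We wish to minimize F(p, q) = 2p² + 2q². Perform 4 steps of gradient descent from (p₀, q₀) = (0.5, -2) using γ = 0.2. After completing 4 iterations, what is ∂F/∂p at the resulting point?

∇F = (4p, 4q)
(p₁, q₁) = (0.5, -2) − 0.2·(2, -8) = (0.1, -0.4)
(p₂, q₂) = (0.1, -0.4) − 0.2·(0.4, -1.6) = (0.02, -0.08)
(p₃, q₃) = (0.02, -0.08) − 0.2·(0.08, -0.32) = (0.004, -0.016)
(p₄, q₄) = (0.004, -0.016) − 0.2·(0.016, -0.064) = (0.0008, -0.0032)
∂F/∂p at (0.0008, -0.0032) = 0.0032

0.0032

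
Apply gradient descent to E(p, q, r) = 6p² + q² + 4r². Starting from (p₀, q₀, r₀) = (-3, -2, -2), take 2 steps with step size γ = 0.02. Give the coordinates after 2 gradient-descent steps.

(-1.7328, -1.8432, -1.4112)

∇E = (12p, 2q, 8r)
Step 1: at (-3, -2, -2), ∇E = (-36, -4, -16) → (-3, -2, -2) − 0.02·(-36, -4, -16) = (-2.28, -1.92, -1.68)
Step 2: at (-2.28, -1.92, -1.68), ∇E = (-27.36, -3.84, -13.44) → (-2.28, -1.92, -1.68) − 0.02·(-27.36, -3.84, -13.44) = (-1.7328, -1.8432, -1.4112)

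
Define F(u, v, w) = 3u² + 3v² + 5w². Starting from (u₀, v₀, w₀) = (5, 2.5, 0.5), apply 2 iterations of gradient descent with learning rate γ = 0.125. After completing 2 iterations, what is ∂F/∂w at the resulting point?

∇F = (6u, 6v, 10w)
(u₁, v₁, w₁) = (5, 2.5, 0.5) − 0.125·(30, 15, 5) = (1.25, 0.625, -0.125)
(u₂, v₂, w₂) = (1.25, 0.625, -0.125) − 0.125·(7.5, 3.75, -1.25) = (0.3125, 0.15625, 0.03125)
∂F/∂w at (0.3125, 0.15625, 0.03125) = 0.3125

0.3125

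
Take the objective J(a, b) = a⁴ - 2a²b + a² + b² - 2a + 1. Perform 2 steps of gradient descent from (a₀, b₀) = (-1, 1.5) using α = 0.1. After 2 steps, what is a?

-0.6832

∇J = (4a³ - 4ab + 2a - 2, -2a² + 2b)
Step 1: at (-1, 1.5), ∇J = (-2, 1) → (-1, 1.5) − 0.1·(-2, 1) = (-0.8, 1.4)
Step 2: at (-0.8, 1.4), ∇J = (-1.168, 1.52) → (-0.8, 1.4) − 0.1·(-1.168, 1.52) = (-0.6832, 1.248)
a = -0.6832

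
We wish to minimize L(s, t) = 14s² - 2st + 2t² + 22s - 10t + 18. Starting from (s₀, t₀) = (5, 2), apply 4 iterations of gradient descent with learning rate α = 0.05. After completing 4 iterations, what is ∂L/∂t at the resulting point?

∇L = (28s - 2t + 22, -2s + 4t - 10)
(s₁, t₁) = (5, 2) − 0.05·(158, -12) = (-2.9, 2.6)
(s₂, t₂) = (-2.9, 2.6) − 0.05·(-64.4, 6.2) = (0.32, 2.29)
(s₃, t₃) = (0.32, 2.29) − 0.05·(26.38, -1.48) = (-0.999, 2.364)
(s₄, t₄) = (-0.999, 2.364) − 0.05·(-10.7, 1.454) = (-0.464, 2.2913)
∂L/∂t at (-0.464, 2.2913) = 0.0932

0.0932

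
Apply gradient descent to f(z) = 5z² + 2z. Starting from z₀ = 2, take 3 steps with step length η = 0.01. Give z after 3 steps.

1.4038

f′(z) = 10z + 2
Step 1: f′(2) = 22; z₁ = 2 − 0.01·22 = 1.78
Step 2: f′(1.78) = 19.8; z₂ = 1.78 − 0.01·19.8 = 1.582
Step 3: f′(1.582) = 17.82; z₃ = 1.582 − 0.01·17.82 = 1.4038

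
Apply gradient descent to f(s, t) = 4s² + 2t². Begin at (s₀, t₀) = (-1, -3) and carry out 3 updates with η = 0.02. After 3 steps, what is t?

∇f = (8s, 4t)
(s₁, t₁) = (-1, -3) − 0.02·(-8, -12) = (-0.84, -2.76)
(s₂, t₂) = (-0.84, -2.76) − 0.02·(-6.72, -11.04) = (-0.7056, -2.5392)
(s₃, t₃) = (-0.7056, -2.5392) − 0.02·(-5.6448, -10.1568) = (-0.592704, -2.336064)
t = -2.336064

-2.336064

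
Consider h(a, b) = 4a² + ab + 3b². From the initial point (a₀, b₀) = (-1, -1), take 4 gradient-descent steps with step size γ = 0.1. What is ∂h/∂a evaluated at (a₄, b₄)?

∇h = (8a + b, a + 6b)
(a₁, b₁) = (-1, -1) − 0.1·(-9, -7) = (-0.1, -0.3)
(a₂, b₂) = (-0.1, -0.3) − 0.1·(-1.1, -1.9) = (0.01, -0.11)
(a₃, b₃) = (0.01, -0.11) − 0.1·(-0.03, -0.65) = (0.013, -0.045)
(a₄, b₄) = (0.013, -0.045) − 0.1·(0.059, -0.257) = (0.0071, -0.0193)
∂h/∂a at (0.0071, -0.0193) = 0.0375

0.0375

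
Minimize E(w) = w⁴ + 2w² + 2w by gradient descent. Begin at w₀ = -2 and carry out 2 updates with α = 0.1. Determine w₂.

-1.4528

E′(w) = 4w³ + 4w + 2
w₁ = -2 − 0.1·(-38) = 1.8
w₂ = 1.8 − 0.1·32.528 = -1.4528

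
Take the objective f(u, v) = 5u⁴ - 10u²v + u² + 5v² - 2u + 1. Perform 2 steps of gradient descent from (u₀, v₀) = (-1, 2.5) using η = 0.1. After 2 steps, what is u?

83.432

∇f = (20u³ - 20uv + 2u - 2, -10u² + 10v)
Step 1: at (-1, 2.5), ∇f = (26, 15) → (-1, 2.5) − 0.1·(26, 15) = (-3.6, 1)
Step 2: at (-3.6, 1), ∇f = (-870.32, -119.6) → (-3.6, 1) − 0.1·(-870.32, -119.6) = (83.432, 12.96)
u = 83.432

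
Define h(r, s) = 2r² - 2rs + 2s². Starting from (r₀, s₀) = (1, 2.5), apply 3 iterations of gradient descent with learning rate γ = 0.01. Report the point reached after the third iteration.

∇h = (4r - 2s, -2r + 4s)
Step 1: at (1, 2.5), ∇h = (-1, 8) → (1, 2.5) − 0.01·(-1, 8) = (1.01, 2.42)
Step 2: at (1.01, 2.42), ∇h = (-0.8, 7.66) → (1.01, 2.42) − 0.01·(-0.8, 7.66) = (1.018, 2.3434)
Step 3: at (1.018, 2.3434), ∇h = (-0.6148, 7.3376) → (1.018, 2.3434) − 0.01·(-0.6148, 7.3376) = (1.024148, 2.270024)

(1.024148, 2.270024)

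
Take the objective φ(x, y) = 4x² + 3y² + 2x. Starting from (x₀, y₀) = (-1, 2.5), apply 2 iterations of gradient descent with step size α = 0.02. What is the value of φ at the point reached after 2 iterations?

12.11449856

∇φ = (8x + 2, 6y)
Step 1: at (-1, 2.5), ∇φ = (-6, 15) → (-1, 2.5) − 0.02·(-6, 15) = (-0.88, 2.2)
Step 2: at (-0.88, 2.2), ∇φ = (-5.04, 13.2) → (-0.88, 2.2) − 0.02·(-5.04, 13.2) = (-0.7792, 1.936)
φ(-0.7792, 1.936) = 12.11449856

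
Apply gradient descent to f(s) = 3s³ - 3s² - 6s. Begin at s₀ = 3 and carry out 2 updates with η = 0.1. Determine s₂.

-10.281

f′(s) = 9s² - 6s - 6
Step 1: f′(3) = 57; s₁ = 3 − 0.1·57 = -2.7
Step 2: f′(-2.7) = 75.81; s₂ = -2.7 − 0.1·75.81 = -10.281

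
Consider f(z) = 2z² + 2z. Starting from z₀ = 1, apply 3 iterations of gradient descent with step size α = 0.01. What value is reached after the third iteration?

f′(z) = 4z + 2
z₁ = 1 − 0.01·6 = 0.94
z₂ = 0.94 − 0.01·5.76 = 0.8824
z₃ = 0.8824 − 0.01·5.5296 = 0.827104

0.827104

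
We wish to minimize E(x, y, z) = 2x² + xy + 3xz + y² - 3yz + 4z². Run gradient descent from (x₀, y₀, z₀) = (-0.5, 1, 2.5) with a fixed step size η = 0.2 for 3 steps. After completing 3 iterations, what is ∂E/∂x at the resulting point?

-7.296

∇E = (4x + y + 3z, x + 2y - 3z, 3x - 3y + 8z)
Step 1: at (-0.5, 1, 2.5), ∇E = (6.5, -6, 15.5) → (-0.5, 1, 2.5) − 0.2·(6.5, -6, 15.5) = (-1.8, 2.2, -0.6)
Step 2: at (-1.8, 2.2, -0.6), ∇E = (-6.8, 4.4, -16.8) → (-1.8, 2.2, -0.6) − 0.2·(-6.8, 4.4, -16.8) = (-0.44, 1.32, 2.76)
Step 3: at (-0.44, 1.32, 2.76), ∇E = (7.84, -6.08, 16.8) → (-0.44, 1.32, 2.76) − 0.2·(7.84, -6.08, 16.8) = (-2.008, 2.536, -0.6)
∂E/∂x at (-2.008, 2.536, -0.6) = -7.296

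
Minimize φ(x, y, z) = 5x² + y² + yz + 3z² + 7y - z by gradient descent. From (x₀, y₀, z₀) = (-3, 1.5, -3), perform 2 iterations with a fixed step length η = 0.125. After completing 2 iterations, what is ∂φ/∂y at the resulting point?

6.234375

∇φ = (10x, 2y + z + 7, y + 6z - 1)
Step 1: at (-3, 1.5, -3), ∇φ = (-30, 7, -17.5) → (-3, 1.5, -3) − 0.125·(-30, 7, -17.5) = (0.75, 0.625, -0.8125)
Step 2: at (0.75, 0.625, -0.8125), ∇φ = (7.5, 7.4375, -5.25) → (0.75, 0.625, -0.8125) − 0.125·(7.5, 7.4375, -5.25) = (-0.1875, -0.3046875, -0.15625)
∂φ/∂y at (-0.1875, -0.3046875, -0.15625) = 6.234375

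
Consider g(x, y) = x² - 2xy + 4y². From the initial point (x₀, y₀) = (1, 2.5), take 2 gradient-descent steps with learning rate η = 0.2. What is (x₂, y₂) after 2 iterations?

∇g = (2x - 2y, -2x + 8y)
Step 1: at (1, 2.5), ∇g = (-3, 18) → (1, 2.5) − 0.2·(-3, 18) = (1.6, -1.1)
Step 2: at (1.6, -1.1), ∇g = (5.4, -12) → (1.6, -1.1) − 0.2·(5.4, -12) = (0.52, 1.3)

(0.52, 1.3)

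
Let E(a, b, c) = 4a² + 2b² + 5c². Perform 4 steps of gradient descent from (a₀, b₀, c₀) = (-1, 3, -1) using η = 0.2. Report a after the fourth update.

-0.1296

∇E = (8a, 4b, 10c)
Step 1: at (-1, 3, -1), ∇E = (-8, 12, -10) → (-1, 3, -1) − 0.2·(-8, 12, -10) = (0.6, 0.6, 1)
Step 2: at (0.6, 0.6, 1), ∇E = (4.8, 2.4, 10) → (0.6, 0.6, 1) − 0.2·(4.8, 2.4, 10) = (-0.36, 0.12, -1)
Step 3: at (-0.36, 0.12, -1), ∇E = (-2.88, 0.48, -10) → (-0.36, 0.12, -1) − 0.2·(-2.88, 0.48, -10) = (0.216, 0.024, 1)
Step 4: at (0.216, 0.024, 1), ∇E = (1.728, 0.096, 10) → (0.216, 0.024, 1) − 0.2·(1.728, 0.096, 10) = (-0.1296, 0.0048, -1)
a = -0.1296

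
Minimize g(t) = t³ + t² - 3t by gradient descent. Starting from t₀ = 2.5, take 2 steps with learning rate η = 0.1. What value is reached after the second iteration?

g′(t) = 3t² + 2t - 3
t₁ = 2.5 − 0.1·20.75 = 0.425
t₂ = 0.425 − 0.1·(-1.608125) = 0.5858125

0.5858125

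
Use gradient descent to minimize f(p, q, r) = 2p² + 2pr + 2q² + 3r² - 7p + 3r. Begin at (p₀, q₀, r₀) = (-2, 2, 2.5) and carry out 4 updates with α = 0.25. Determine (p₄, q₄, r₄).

∇f = (4p + 2r - 7, 4q, 2p + 6r + 3)
Step 1: at (-2, 2, 2.5), ∇f = (-10, 8, 14) → (-2, 2, 2.5) − 0.25·(-10, 8, 14) = (0.5, 0, -1)
Step 2: at (0.5, 0, -1), ∇f = (-7, 0, -2) → (0.5, 0, -1) − 0.25·(-7, 0, -2) = (2.25, 0, -0.5)
Step 3: at (2.25, 0, -0.5), ∇f = (1, 0, 4.5) → (2.25, 0, -0.5) − 0.25·(1, 0, 4.5) = (2, 0, -1.625)
Step 4: at (2, 0, -1.625), ∇f = (-2.25, 0, -2.75) → (2, 0, -1.625) − 0.25·(-2.25, 0, -2.75) = (2.5625, 0, -0.9375)

(2.5625, 0, -0.9375)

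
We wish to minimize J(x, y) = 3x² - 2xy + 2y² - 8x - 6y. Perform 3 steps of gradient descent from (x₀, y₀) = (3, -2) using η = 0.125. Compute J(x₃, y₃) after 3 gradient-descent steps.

-15.27490234375

∇J = (6x - 2y - 8, -2x + 4y - 6)
Step 1: at (3, -2), ∇J = (14, -20) → (3, -2) − 0.125·(14, -20) = (1.25, 0.5)
Step 2: at (1.25, 0.5), ∇J = (-1.5, -6.5) → (1.25, 0.5) − 0.125·(-1.5, -6.5) = (1.4375, 1.3125)
Step 3: at (1.4375, 1.3125), ∇J = (-2, -3.625) → (1.4375, 1.3125) − 0.125·(-2, -3.625) = (1.6875, 1.765625)
J(1.6875, 1.765625) = -15.27490234375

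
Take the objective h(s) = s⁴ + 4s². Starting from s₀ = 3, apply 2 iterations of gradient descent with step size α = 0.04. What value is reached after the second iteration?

h′(s) = 4s³ + 8s
s₁ = 3 − 0.04·132 = -2.28
s₂ = -2.28 − 0.04·(-65.649408) = 0.34597632

0.34597632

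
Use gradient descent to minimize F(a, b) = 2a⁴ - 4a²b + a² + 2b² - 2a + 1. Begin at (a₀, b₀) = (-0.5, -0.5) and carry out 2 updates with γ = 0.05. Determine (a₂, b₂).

(-0.0488, -0.272)

∇F = (8a³ - 8ab + 2a - 2, -4a² + 4b)
(a₁, b₁) = (-0.5, -0.5) − 0.05·(-6, -3) = (-0.2, -0.35)
(a₂, b₂) = (-0.2, -0.35) − 0.05·(-3.024, -1.56) = (-0.0488, -0.272)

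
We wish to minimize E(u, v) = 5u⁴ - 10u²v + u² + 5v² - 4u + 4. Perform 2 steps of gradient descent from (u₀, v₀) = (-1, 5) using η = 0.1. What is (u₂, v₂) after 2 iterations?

(1162.288, 70.56)

∇E = (20u³ - 20uv + 2u - 4, -10u² + 10v)
Step 1: at (-1, 5), ∇E = (74, 40) → (-1, 5) − 0.1·(74, 40) = (-8.4, 1)
Step 2: at (-8.4, 1), ∇E = (-11706.88, -695.6) → (-8.4, 1) − 0.1·(-11706.88, -695.6) = (1162.288, 70.56)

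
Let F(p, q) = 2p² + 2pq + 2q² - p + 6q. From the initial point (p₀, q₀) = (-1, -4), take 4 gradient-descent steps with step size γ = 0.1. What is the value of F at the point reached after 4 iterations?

-7.12862848

∇F = (4p + 2q - 1, 2p + 4q + 6)
Step 1: at (-1, -4), ∇F = (-13, -12) → (-1, -4) − 0.1·(-13, -12) = (0.3, -2.8)
Step 2: at (0.3, -2.8), ∇F = (-5.4, -4.6) → (0.3, -2.8) − 0.1·(-5.4, -4.6) = (0.84, -2.34)
Step 3: at (0.84, -2.34), ∇F = (-2.32, -1.68) → (0.84, -2.34) − 0.1·(-2.32, -1.68) = (1.072, -2.172)
Step 4: at (1.072, -2.172), ∇F = (-1.056, -0.544) → (1.072, -2.172) − 0.1·(-1.056, -0.544) = (1.1776, -2.1176)
F(1.1776, -2.1176) = -7.12862848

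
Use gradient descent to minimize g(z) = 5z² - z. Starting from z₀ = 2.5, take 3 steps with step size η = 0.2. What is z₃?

-2.3

g′(z) = 10z - 1
Step 1: g′(2.5) = 24; z₁ = 2.5 − 0.2·24 = -2.3
Step 2: g′(-2.3) = -24; z₂ = -2.3 − 0.2·(-24) = 2.5
Step 3: g′(2.5) = 24; z₃ = 2.5 − 0.2·24 = -2.3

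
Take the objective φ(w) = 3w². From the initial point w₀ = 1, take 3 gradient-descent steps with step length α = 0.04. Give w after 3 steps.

φ′(w) = 6w
w₁ = 1 − 0.04·6 = 0.76
w₂ = 0.76 − 0.04·4.56 = 0.5776
w₃ = 0.5776 − 0.04·3.4656 = 0.438976

0.438976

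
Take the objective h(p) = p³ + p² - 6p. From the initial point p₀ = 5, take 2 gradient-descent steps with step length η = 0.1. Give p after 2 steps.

-4.243

h′(p) = 3p² + 2p - 6
p₁ = 5 − 0.1·79 = -2.9
p₂ = -2.9 − 0.1·13.43 = -4.243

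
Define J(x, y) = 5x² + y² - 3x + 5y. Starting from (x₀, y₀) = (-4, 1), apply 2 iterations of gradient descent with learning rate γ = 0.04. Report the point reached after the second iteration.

∇J = (10x - 3, 2y + 5)
Step 1: at (-4, 1), ∇J = (-43, 7) → (-4, 1) − 0.04·(-43, 7) = (-2.28, 0.72)
Step 2: at (-2.28, 0.72), ∇J = (-25.8, 6.44) → (-2.28, 0.72) − 0.04·(-25.8, 6.44) = (-1.248, 0.4624)

(-1.248, 0.4624)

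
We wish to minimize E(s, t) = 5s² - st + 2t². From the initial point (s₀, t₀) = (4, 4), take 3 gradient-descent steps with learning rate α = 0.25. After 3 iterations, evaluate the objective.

743.15625

∇E = (10s - t, -s + 4t)
(s₁, t₁) = (4, 4) − 0.25·(36, 12) = (-5, 1)
(s₂, t₂) = (-5, 1) − 0.25·(-51, 9) = (7.75, -1.25)
(s₃, t₃) = (7.75, -1.25) − 0.25·(78.75, -12.75) = (-11.9375, 1.9375)
E(-11.9375, 1.9375) = 743.15625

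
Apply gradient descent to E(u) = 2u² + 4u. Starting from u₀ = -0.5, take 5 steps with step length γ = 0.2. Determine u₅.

E′(u) = 4u + 4
Step 1: E′(-0.5) = 2; u₁ = -0.5 − 0.2·2 = -0.9
Step 2: E′(-0.9) = 0.4; u₂ = -0.9 − 0.2·0.4 = -0.98
Step 3: E′(-0.98) = 0.08; u₃ = -0.98 − 0.2·0.08 = -0.996
Step 4: E′(-0.996) = 0.016; u₄ = -0.996 − 0.2·0.016 = -0.9992
Step 5: E′(-0.9992) = 0.0032; u₅ = -0.9992 − 0.2·0.0032 = -0.99984

-0.99984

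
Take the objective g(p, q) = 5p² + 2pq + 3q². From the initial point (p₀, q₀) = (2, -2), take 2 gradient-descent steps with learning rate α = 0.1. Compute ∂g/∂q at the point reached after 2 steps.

∇g = (10p + 2q, 2p + 6q)
(p₁, q₁) = (2, -2) − 0.1·(16, -8) = (0.4, -1.2)
(p₂, q₂) = (0.4, -1.2) − 0.1·(1.6, -6.4) = (0.24, -0.56)
∂g/∂q at (0.24, -0.56) = -2.88

-2.88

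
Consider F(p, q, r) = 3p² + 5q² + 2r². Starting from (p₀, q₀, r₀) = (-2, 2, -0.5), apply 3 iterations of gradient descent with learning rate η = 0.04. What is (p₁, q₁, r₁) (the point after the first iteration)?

∇F = (6p, 10q, 4r)
Step 1: at (-2, 2, -0.5), ∇F = (-12, 20, -2) → (-2, 2, -0.5) − 0.04·(-12, 20, -2) = (-1.52, 1.2, -0.42)

(-1.52, 1.2, -0.42)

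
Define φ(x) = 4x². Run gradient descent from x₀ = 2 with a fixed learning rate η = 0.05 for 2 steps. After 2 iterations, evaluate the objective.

φ′(x) = 8x
x₁ = 2 − 0.05·16 = 1.2
x₂ = 1.2 − 0.05·9.6 = 0.72
φ(0.72) = 2.0736

2.0736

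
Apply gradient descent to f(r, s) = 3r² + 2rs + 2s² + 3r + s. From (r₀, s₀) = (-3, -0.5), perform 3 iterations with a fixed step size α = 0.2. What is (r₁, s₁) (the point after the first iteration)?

(0.2, 0.9)

∇f = (6r + 2s + 3, 2r + 4s + 1)
(r₁, s₁) = (-3, -0.5) − 0.2·(-16, -7) = (0.2, 0.9)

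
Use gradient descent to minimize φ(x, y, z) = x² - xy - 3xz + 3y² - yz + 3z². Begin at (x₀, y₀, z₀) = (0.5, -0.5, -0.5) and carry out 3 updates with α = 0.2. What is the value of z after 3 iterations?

∇φ = (2x - y - 3z, -x + 6y - z, -3x - y + 6z)
Step 1: at (0.5, -0.5, -0.5), ∇φ = (3, -3, -4) → (0.5, -0.5, -0.5) − 0.2·(3, -3, -4) = (-0.1, 0.1, 0.3)
Step 2: at (-0.1, 0.1, 0.3), ∇φ = (-1.2, 0.4, 2) → (-0.1, 0.1, 0.3) − 0.2·(-1.2, 0.4, 2) = (0.14, 0.02, -0.1)
Step 3: at (0.14, 0.02, -0.1), ∇φ = (0.56, 0.08, -1.04) → (0.14, 0.02, -0.1) − 0.2·(0.56, 0.08, -1.04) = (0.028, 0.004, 0.108)
z = 0.108

0.108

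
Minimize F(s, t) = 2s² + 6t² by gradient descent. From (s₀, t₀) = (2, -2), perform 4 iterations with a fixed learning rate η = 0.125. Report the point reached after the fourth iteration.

(0.125, -0.125)

∇F = (4s, 12t)
Step 1: at (2, -2), ∇F = (8, -24) → (2, -2) − 0.125·(8, -24) = (1, 1)
Step 2: at (1, 1), ∇F = (4, 12) → (1, 1) − 0.125·(4, 12) = (0.5, -0.5)
Step 3: at (0.5, -0.5), ∇F = (2, -6) → (0.5, -0.5) − 0.125·(2, -6) = (0.25, 0.25)
Step 4: at (0.25, 0.25), ∇F = (1, 3) → (0.25, 0.25) − 0.125·(1, 3) = (0.125, -0.125)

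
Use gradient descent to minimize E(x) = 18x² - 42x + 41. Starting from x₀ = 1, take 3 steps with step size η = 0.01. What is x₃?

1.122976

E′(x) = 36x - 42
Step 1: E′(1) = -6; x₁ = 1 − 0.01·(-6) = 1.06
Step 2: E′(1.06) = -3.84; x₂ = 1.06 − 0.01·(-3.84) = 1.0984
Step 3: E′(1.0984) = -2.4576; x₃ = 1.0984 − 0.01·(-2.4576) = 1.122976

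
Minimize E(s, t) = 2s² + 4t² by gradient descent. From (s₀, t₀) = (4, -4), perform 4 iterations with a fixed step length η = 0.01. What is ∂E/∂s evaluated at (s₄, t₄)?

∇E = (4s, 8t)
(s₁, t₁) = (4, -4) − 0.01·(16, -32) = (3.84, -3.68)
(s₂, t₂) = (3.84, -3.68) − 0.01·(15.36, -29.44) = (3.6864, -3.3856)
(s₃, t₃) = (3.6864, -3.3856) − 0.01·(14.7456, -27.0848) = (3.538944, -3.114752)
(s₄, t₄) = (3.538944, -3.114752) − 0.01·(14.155776, -24.918016) = (3.39738624, -2.86557184)
∂E/∂s at (3.39738624, -2.86557184) = 13.58954496

13.58954496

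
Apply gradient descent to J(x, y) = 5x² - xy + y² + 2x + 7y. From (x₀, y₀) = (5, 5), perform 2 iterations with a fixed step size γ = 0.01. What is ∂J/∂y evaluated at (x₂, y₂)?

12.4096

∇J = (10x - y + 2, -x + 2y + 7)
(x₁, y₁) = (5, 5) − 0.01·(47, 12) = (4.53, 4.88)
(x₂, y₂) = (4.53, 4.88) − 0.01·(42.42, 12.23) = (4.1058, 4.7577)
∂J/∂y at (4.1058, 4.7577) = 12.4096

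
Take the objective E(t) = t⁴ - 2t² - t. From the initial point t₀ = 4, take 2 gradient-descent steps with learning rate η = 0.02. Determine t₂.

E′(t) = 4t³ - 4t - 1
Step 1: E′(4) = 239; t₁ = 4 − 0.02·239 = -0.78
Step 2: E′(-0.78) = 0.221792; t₂ = -0.78 − 0.02·0.221792 = -0.78443584

-0.78443584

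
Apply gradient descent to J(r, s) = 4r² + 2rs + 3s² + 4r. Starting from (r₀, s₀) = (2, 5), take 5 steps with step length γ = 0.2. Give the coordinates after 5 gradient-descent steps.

∇J = (8r + 2s + 4, 2r + 6s)
Step 1: at (2, 5), ∇J = (30, 34) → (2, 5) − 0.2·(30, 34) = (-4, -1.8)
Step 2: at (-4, -1.8), ∇J = (-31.6, -18.8) → (-4, -1.8) − 0.2·(-31.6, -18.8) = (2.32, 1.96)
Step 3: at (2.32, 1.96), ∇J = (26.48, 16.4) → (2.32, 1.96) − 0.2·(26.48, 16.4) = (-2.976, -1.32)
Step 4: at (-2.976, -1.32), ∇J = (-22.448, -13.872) → (-2.976, -1.32) − 0.2·(-22.448, -13.872) = (1.5136, 1.4544)
Step 5: at (1.5136, 1.4544), ∇J = (19.0176, 11.7536) → (1.5136, 1.4544) − 0.2·(19.0176, 11.7536) = (-2.28992, -0.89632)

(-2.28992, -0.89632)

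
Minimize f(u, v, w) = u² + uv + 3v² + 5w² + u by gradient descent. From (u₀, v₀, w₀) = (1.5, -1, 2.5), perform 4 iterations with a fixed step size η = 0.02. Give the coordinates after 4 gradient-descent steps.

(1.26424248, -0.69318016, 1.024)

∇f = (2u + v + 1, u + 6v, 10w)
(u₁, v₁, w₁) = (1.5, -1, 2.5) − 0.02·(3, -4.5, 25) = (1.44, -0.91, 2)
(u₂, v₂, w₂) = (1.44, -0.91, 2) − 0.02·(2.97, -4.02, 20) = (1.3806, -0.8296, 1.6)
(u₃, v₃, w₃) = (1.3806, -0.8296, 1.6) − 0.02·(2.9316, -3.597, 16) = (1.321968, -0.75766, 1.28)
(u₄, v₄, w₄) = (1.321968, -0.75766, 1.28) − 0.02·(2.886276, -3.223992, 12.8) = (1.26424248, -0.69318016, 1.024)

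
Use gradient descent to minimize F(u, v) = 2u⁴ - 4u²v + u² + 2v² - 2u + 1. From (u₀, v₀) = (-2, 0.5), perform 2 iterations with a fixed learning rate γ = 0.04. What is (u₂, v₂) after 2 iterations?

∇F = (8u³ - 8uv + 2u - 2, -4u² + 4v)
(u₁, v₁) = (-2, 0.5) − 0.04·(-62, -14) = (0.48, 1.06)
(u₂, v₂) = (0.48, 1.06) − 0.04·(-4.225664, 3.3184) = (0.64902656, 0.927264)

(0.64902656, 0.927264)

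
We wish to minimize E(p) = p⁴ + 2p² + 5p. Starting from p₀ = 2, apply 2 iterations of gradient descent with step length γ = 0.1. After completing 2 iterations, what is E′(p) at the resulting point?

329.0625

E′(p) = 4p³ + 4p + 5
Step 1: E′(2) = 45; p₁ = 2 − 0.1·45 = -2.5
Step 2: E′(-2.5) = -67.5; p₂ = -2.5 − 0.1·(-67.5) = 4.25
E′(p) at (4.25) = 329.0625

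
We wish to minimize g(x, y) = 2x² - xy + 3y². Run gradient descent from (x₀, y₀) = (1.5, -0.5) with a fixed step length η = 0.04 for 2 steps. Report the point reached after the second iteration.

(1.0288, -0.1936)

∇g = (4x - y, -x + 6y)
(x₁, y₁) = (1.5, -0.5) − 0.04·(6.5, -4.5) = (1.24, -0.32)
(x₂, y₂) = (1.24, -0.32) − 0.04·(5.28, -3.16) = (1.0288, -0.1936)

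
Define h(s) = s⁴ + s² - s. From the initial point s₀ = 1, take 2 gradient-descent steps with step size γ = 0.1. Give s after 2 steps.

h′(s) = 4s³ + 2s - 1
Step 1: h′(1) = 5; s₁ = 1 − 0.1·5 = 0.5
Step 2: h′(0.5) = 0.5; s₂ = 0.5 − 0.1·0.5 = 0.45

0.45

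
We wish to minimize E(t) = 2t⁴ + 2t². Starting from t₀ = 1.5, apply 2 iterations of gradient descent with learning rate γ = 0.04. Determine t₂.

E′(t) = 8t³ + 4t
Step 1: E′(1.5) = 33; t₁ = 1.5 − 0.04·33 = 0.18
Step 2: E′(0.18) = 0.766656; t₂ = 0.18 − 0.04·0.766656 = 0.14933376

0.14933376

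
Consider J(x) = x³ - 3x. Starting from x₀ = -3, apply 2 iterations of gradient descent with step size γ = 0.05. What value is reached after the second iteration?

J′(x) = 3x² - 3
Step 1: J′(-3) = 24; x₁ = -3 − 0.05·24 = -4.2
Step 2: J′(-4.2) = 49.92; x₂ = -4.2 − 0.05·49.92 = -6.696

-6.696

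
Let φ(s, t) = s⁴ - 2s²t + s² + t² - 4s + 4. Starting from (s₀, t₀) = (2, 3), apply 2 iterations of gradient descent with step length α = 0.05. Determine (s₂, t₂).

∇φ = (4s³ - 4st + 2s - 4, -2s² + 2t)
Step 1: at (2, 3), ∇φ = (8, -2) → (2, 3) − 0.05·(8, -2) = (1.6, 3.1)
Step 2: at (1.6, 3.1), ∇φ = (-4.256, 1.08) → (1.6, 3.1) − 0.05·(-4.256, 1.08) = (1.8128, 3.046)

(1.8128, 3.046)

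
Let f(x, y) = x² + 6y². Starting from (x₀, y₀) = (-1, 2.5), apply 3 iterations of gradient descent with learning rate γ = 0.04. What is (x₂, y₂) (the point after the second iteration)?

(-0.8464, 0.676)

∇f = (2x, 12y)
(x₁, y₁) = (-1, 2.5) − 0.04·(-2, 30) = (-0.92, 1.3)
(x₂, y₂) = (-0.92, 1.3) − 0.04·(-1.84, 15.6) = (-0.8464, 0.676)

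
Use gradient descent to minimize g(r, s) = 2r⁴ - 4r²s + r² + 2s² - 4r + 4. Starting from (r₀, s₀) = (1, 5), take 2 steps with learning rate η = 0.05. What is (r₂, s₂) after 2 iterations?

(-0.7072, 4.818)

∇g = (8r³ - 8rs + 2r - 4, -4r² + 4s)
Step 1: at (1, 5), ∇g = (-34, 16) → (1, 5) − 0.05·(-34, 16) = (2.7, 4.2)
Step 2: at (2.7, 4.2), ∇g = (68.144, -12.36) → (2.7, 4.2) − 0.05·(68.144, -12.36) = (-0.7072, 4.818)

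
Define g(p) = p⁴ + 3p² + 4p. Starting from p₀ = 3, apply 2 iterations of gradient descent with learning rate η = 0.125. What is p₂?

g′(p) = 4p³ + 6p + 4
p₁ = 3 − 0.125·130 = -13.25
p₂ = -13.25 − 0.125·(-9380.3125) = 1159.2890625

1159.2890625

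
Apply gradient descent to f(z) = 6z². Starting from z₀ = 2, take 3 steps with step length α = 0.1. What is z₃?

-0.016

f′(z) = 12z
Step 1: f′(2) = 24; z₁ = 2 − 0.1·24 = -0.4
Step 2: f′(-0.4) = -4.8; z₂ = -0.4 − 0.1·(-4.8) = 0.08
Step 3: f′(0.08) = 0.96; z₃ = 0.08 − 0.1·0.96 = -0.016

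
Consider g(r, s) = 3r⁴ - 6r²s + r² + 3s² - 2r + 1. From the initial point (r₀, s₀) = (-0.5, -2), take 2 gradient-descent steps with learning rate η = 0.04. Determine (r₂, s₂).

(0.11310592, -1.103456)

∇g = (12r³ - 12rs + 2r - 2, -6r² + 6s)
Step 1: at (-0.5, -2), ∇g = (-16.5, -13.5) → (-0.5, -2) − 0.04·(-16.5, -13.5) = (0.16, -1.46)
Step 2: at (0.16, -1.46), ∇g = (1.172352, -8.9136) → (0.16, -1.46) − 0.04·(1.172352, -8.9136) = (0.11310592, -1.103456)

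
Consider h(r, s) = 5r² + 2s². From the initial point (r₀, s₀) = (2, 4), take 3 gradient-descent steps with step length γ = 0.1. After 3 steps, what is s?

∇h = (10r, 4s)
Step 1: at (2, 4), ∇h = (20, 16) → (2, 4) − 0.1·(20, 16) = (0, 2.4)
Step 2: at (0, 2.4), ∇h = (0, 9.6) → (0, 2.4) − 0.1·(0, 9.6) = (0, 1.44)
Step 3: at (0, 1.44), ∇h = (0, 5.76) → (0, 1.44) − 0.1·(0, 5.76) = (0, 0.864)
s = 0.864

0.864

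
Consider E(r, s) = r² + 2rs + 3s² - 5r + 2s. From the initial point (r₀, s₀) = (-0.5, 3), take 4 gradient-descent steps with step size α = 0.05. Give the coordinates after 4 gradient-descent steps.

∇E = (2r + 2s - 5, 2r + 6s + 2)
Step 1: at (-0.5, 3), ∇E = (0, 19) → (-0.5, 3) − 0.05·(0, 19) = (-0.5, 2.05)
Step 2: at (-0.5, 2.05), ∇E = (-1.9, 13.3) → (-0.5, 2.05) − 0.05·(-1.9, 13.3) = (-0.405, 1.385)
Step 3: at (-0.405, 1.385), ∇E = (-3.04, 9.5) → (-0.405, 1.385) − 0.05·(-3.04, 9.5) = (-0.253, 0.91)
Step 4: at (-0.253, 0.91), ∇E = (-3.686, 6.954) → (-0.253, 0.91) − 0.05·(-3.686, 6.954) = (-0.0687, 0.5623)

(-0.0687, 0.5623)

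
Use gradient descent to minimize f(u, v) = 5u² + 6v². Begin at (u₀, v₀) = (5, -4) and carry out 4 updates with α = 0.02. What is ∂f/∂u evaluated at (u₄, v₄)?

20.48

∇f = (10u, 12v)
(u₁, v₁) = (5, -4) − 0.02·(50, -48) = (4, -3.04)
(u₂, v₂) = (4, -3.04) − 0.02·(40, -36.48) = (3.2, -2.3104)
(u₃, v₃) = (3.2, -2.3104) − 0.02·(32, -27.7248) = (2.56, -1.755904)
(u₄, v₄) = (2.56, -1.755904) − 0.02·(25.6, -21.070848) = (2.048, -1.33448704)
∂f/∂u at (2.048, -1.33448704) = 20.48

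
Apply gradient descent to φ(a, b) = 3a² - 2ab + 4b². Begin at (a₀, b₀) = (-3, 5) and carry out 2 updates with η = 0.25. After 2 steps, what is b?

8.5

∇φ = (6a - 2b, -2a + 8b)
Step 1: at (-3, 5), ∇φ = (-28, 46) → (-3, 5) − 0.25·(-28, 46) = (4, -6.5)
Step 2: at (4, -6.5), ∇φ = (37, -60) → (4, -6.5) − 0.25·(37, -60) = (-5.25, 8.5)
b = 8.5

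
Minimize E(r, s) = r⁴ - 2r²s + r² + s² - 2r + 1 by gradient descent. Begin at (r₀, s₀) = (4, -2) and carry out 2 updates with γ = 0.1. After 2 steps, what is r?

∇E = (4r³ - 4rs + 2r - 2, -2r² + 2s)
Step 1: at (4, -2), ∇E = (294, -36) → (4, -2) − 0.1·(294, -36) = (-25.4, 1.6)
Step 2: at (-25.4, 1.6), ∇E = (-65438.496, -1287.12) → (-25.4, 1.6) − 0.1·(-65438.496, -1287.12) = (6518.4496, 130.312)
r = 6518.4496

6518.4496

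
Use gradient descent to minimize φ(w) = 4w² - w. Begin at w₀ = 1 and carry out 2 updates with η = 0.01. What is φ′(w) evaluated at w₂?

5.9248

φ′(w) = 8w - 1
w₁ = 1 − 0.01·7 = 0.93
w₂ = 0.93 − 0.01·6.44 = 0.8656
φ′(w) at (0.8656) = 5.9248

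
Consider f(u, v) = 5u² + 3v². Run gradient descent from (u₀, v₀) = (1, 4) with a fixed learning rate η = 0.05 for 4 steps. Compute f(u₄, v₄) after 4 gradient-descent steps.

2.78663573

∇f = (10u, 6v)
Step 1: at (1, 4), ∇f = (10, 24) → (1, 4) − 0.05·(10, 24) = (0.5, 2.8)
Step 2: at (0.5, 2.8), ∇f = (5, 16.8) → (0.5, 2.8) − 0.05·(5, 16.8) = (0.25, 1.96)
Step 3: at (0.25, 1.96), ∇f = (2.5, 11.76) → (0.25, 1.96) − 0.05·(2.5, 11.76) = (0.125, 1.372)
Step 4: at (0.125, 1.372), ∇f = (1.25, 8.232) → (0.125, 1.372) − 0.05·(1.25, 8.232) = (0.0625, 0.9604)
f(0.0625, 0.9604) = 2.78663573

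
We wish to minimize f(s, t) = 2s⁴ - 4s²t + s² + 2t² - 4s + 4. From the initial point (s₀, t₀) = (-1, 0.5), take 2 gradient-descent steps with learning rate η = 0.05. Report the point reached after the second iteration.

∇f = (8s³ - 8st + 2s - 4, -4s² + 4t)
Step 1: at (-1, 0.5), ∇f = (-10, -2) → (-1, 0.5) − 0.05·(-10, -2) = (-0.5, 0.6)
Step 2: at (-0.5, 0.6), ∇f = (-3.6, 1.4) → (-0.5, 0.6) − 0.05·(-3.6, 1.4) = (-0.32, 0.53)

(-0.32, 0.53)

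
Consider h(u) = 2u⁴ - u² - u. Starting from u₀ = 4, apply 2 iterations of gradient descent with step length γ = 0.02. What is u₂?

29.32480256

h′(u) = 8u³ - 2u - 1
u₁ = 4 − 0.02·503 = -6.06
u₂ = -6.06 − 0.02·(-1769.240128) = 29.32480256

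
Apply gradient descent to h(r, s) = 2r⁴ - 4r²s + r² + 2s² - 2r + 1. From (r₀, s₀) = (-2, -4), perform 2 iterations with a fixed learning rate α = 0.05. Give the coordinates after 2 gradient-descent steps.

∇h = (8r³ - 8rs + 2r - 2, -4r² + 4s)
Step 1: at (-2, -4), ∇h = (-134, -32) → (-2, -4) − 0.05·(-134, -32) = (4.7, -2.4)
Step 2: at (4.7, -2.4), ∇h = (928.224, -97.96) → (4.7, -2.4) − 0.05·(928.224, -97.96) = (-41.7112, 2.498)

(-41.7112, 2.498)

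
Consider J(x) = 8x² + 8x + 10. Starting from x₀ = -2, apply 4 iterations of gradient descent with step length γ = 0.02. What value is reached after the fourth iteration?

-0.82072064

J′(x) = 16x + 8
x₁ = -2 − 0.02·(-24) = -1.52
x₂ = -1.52 − 0.02·(-16.32) = -1.1936
x₃ = -1.1936 − 0.02·(-11.0976) = -0.971648
x₄ = -0.971648 − 0.02·(-7.546368) = -0.82072064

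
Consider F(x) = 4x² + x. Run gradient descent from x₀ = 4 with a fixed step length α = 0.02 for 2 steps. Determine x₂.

2.7856

F′(x) = 8x + 1
x₁ = 4 − 0.02·33 = 3.34
x₂ = 3.34 − 0.02·27.72 = 2.7856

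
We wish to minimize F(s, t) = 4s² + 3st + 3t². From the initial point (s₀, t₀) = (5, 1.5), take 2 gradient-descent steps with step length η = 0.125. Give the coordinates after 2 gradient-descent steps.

∇F = (8s + 3t, 3s + 6t)
Step 1: at (5, 1.5), ∇F = (44.5, 24) → (5, 1.5) − 0.125·(44.5, 24) = (-0.5625, -1.5)
Step 2: at (-0.5625, -1.5), ∇F = (-9, -10.6875) → (-0.5625, -1.5) − 0.125·(-9, -10.6875) = (0.5625, -0.1640625)

(0.5625, -0.1640625)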